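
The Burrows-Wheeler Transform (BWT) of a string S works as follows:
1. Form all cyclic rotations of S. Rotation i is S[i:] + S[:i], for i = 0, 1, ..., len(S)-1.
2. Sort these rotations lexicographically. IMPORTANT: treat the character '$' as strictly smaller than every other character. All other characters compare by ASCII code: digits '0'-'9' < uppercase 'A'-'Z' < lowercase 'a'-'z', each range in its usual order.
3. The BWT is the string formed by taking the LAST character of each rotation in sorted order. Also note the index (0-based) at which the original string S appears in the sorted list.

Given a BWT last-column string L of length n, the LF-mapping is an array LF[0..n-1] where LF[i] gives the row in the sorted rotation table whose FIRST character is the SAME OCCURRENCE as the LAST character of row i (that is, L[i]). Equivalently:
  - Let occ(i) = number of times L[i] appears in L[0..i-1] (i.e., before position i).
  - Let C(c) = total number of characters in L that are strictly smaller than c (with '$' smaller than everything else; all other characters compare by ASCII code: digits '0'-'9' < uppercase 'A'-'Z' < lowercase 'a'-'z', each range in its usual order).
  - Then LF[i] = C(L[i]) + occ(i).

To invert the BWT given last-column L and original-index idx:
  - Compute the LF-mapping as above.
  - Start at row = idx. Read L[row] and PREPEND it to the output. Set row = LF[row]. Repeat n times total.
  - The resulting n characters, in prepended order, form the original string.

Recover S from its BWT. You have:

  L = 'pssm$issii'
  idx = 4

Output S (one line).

LF mapping: 5 6 7 4 0 1 8 9 2 3
Walk LF starting at row 4, prepending L[row]:
  step 1: row=4, L[4]='$', prepend. Next row=LF[4]=0
  step 2: row=0, L[0]='p', prepend. Next row=LF[0]=5
  step 3: row=5, L[5]='i', prepend. Next row=LF[5]=1
  step 4: row=1, L[1]='s', prepend. Next row=LF[1]=6
  step 5: row=6, L[6]='s', prepend. Next row=LF[6]=8
  step 6: row=8, L[8]='i', prepend. Next row=LF[8]=2
  step 7: row=2, L[2]='s', prepend. Next row=LF[2]=7
  step 8: row=7, L[7]='s', prepend. Next row=LF[7]=9
  step 9: row=9, L[9]='i', prepend. Next row=LF[9]=3
  step 10: row=3, L[3]='m', prepend. Next row=LF[3]=4
Reversed output: mississip$

Answer: mississip$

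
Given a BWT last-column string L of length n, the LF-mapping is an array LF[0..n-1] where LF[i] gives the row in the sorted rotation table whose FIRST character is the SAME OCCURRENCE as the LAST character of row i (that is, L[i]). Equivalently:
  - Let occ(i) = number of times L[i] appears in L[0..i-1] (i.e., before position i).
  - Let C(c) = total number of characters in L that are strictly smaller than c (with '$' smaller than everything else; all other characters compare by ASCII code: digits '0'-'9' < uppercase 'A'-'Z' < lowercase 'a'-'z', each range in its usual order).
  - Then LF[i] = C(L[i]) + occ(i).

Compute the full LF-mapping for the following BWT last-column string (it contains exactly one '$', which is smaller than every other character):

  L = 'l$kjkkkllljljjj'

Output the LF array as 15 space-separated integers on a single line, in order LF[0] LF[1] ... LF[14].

Char counts: '$':1, 'j':5, 'k':4, 'l':5
C (first-col start): C('$')=0, C('j')=1, C('k')=6, C('l')=10
L[0]='l': occ=0, LF[0]=C('l')+0=10+0=10
L[1]='$': occ=0, LF[1]=C('$')+0=0+0=0
L[2]='k': occ=0, LF[2]=C('k')+0=6+0=6
L[3]='j': occ=0, LF[3]=C('j')+0=1+0=1
L[4]='k': occ=1, LF[4]=C('k')+1=6+1=7
L[5]='k': occ=2, LF[5]=C('k')+2=6+2=8
L[6]='k': occ=3, LF[6]=C('k')+3=6+3=9
L[7]='l': occ=1, LF[7]=C('l')+1=10+1=11
L[8]='l': occ=2, LF[8]=C('l')+2=10+2=12
L[9]='l': occ=3, LF[9]=C('l')+3=10+3=13
L[10]='j': occ=1, LF[10]=C('j')+1=1+1=2
L[11]='l': occ=4, LF[11]=C('l')+4=10+4=14
L[12]='j': occ=2, LF[12]=C('j')+2=1+2=3
L[13]='j': occ=3, LF[13]=C('j')+3=1+3=4
L[14]='j': occ=4, LF[14]=C('j')+4=1+4=5

Answer: 10 0 6 1 7 8 9 11 12 13 2 14 3 4 5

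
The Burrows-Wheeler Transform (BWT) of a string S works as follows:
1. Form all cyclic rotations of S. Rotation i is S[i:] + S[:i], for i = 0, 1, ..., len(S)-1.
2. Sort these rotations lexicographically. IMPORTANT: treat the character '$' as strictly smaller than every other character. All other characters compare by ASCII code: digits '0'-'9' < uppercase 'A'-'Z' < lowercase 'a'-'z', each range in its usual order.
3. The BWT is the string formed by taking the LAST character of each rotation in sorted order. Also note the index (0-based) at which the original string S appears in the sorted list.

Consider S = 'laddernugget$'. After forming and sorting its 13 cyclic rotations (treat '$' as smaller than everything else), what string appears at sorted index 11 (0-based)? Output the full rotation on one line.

Answer: t$laddernugge

Derivation:
All 13 rotations (rotation i = S[i:]+S[:i]):
  rot[0] = laddernugget$
  rot[1] = addernugget$l
  rot[2] = ddernugget$la
  rot[3] = dernugget$lad
  rot[4] = ernugget$ladd
  rot[5] = rnugget$ladde
  rot[6] = nugget$ladder
  rot[7] = ugget$laddern
  rot[8] = gget$laddernu
  rot[9] = get$laddernug
  rot[10] = et$laddernugg
  rot[11] = t$laddernugge
  rot[12] = $laddernugget
Sorted (with $ < everything):
  sorted[0] = $laddernugget
  sorted[1] = addernugget$l
  sorted[2] = ddernugget$la
  sorted[3] = dernugget$lad
  sorted[4] = ernugget$ladd
  sorted[5] = et$laddernugg
  sorted[6] = get$laddernug
  sorted[7] = gget$laddernu
  sorted[8] = laddernugget$
  sorted[9] = nugget$ladder
  sorted[10] = rnugget$ladde
  sorted[11] = t$laddernugge
  sorted[12] = ugget$laddern
sorted[11] = t$laddernugge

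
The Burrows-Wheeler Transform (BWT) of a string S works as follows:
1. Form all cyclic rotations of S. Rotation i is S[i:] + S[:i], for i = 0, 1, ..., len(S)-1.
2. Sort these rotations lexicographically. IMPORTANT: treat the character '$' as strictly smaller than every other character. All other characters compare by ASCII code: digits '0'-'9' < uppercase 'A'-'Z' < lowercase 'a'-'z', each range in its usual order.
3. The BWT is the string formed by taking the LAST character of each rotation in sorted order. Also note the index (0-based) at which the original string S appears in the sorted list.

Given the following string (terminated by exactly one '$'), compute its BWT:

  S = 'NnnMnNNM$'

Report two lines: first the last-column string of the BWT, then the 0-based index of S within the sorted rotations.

Answer: MNnNn$nMN
5

Derivation:
All 9 rotations (rotation i = S[i:]+S[:i]):
  rot[0] = NnnMnNNM$
  rot[1] = nnMnNNM$N
  rot[2] = nMnNNM$Nn
  rot[3] = MnNNM$Nnn
  rot[4] = nNNM$NnnM
  rot[5] = NNM$NnnMn
  rot[6] = NM$NnnMnN
  rot[7] = M$NnnMnNN
  rot[8] = $NnnMnNNM
Sorted (with $ < everything):
  sorted[0] = $NnnMnNNM  (last char: 'M')
  sorted[1] = M$NnnMnNN  (last char: 'N')
  sorted[2] = MnNNM$Nnn  (last char: 'n')
  sorted[3] = NM$NnnMnN  (last char: 'N')
  sorted[4] = NNM$NnnMn  (last char: 'n')
  sorted[5] = NnnMnNNM$  (last char: '$')
  sorted[6] = nMnNNM$Nn  (last char: 'n')
  sorted[7] = nNNM$NnnM  (last char: 'M')
  sorted[8] = nnMnNNM$N  (last char: 'N')
Last column: MNnNn$nMN
Original string S is at sorted index 5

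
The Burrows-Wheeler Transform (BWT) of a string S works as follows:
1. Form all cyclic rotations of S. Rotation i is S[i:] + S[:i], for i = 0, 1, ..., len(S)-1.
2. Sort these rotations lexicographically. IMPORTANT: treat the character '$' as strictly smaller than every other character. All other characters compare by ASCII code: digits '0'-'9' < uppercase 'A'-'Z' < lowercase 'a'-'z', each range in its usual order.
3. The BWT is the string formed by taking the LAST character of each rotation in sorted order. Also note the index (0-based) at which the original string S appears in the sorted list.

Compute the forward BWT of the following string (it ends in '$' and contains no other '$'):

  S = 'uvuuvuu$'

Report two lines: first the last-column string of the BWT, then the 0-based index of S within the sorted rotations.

All 8 rotations (rotation i = S[i:]+S[:i]):
  rot[0] = uvuuvuu$
  rot[1] = vuuvuu$u
  rot[2] = uuvuu$uv
  rot[3] = uvuu$uvu
  rot[4] = vuu$uvuu
  rot[5] = uu$uvuuv
  rot[6] = u$uvuuvu
  rot[7] = $uvuuvuu
Sorted (with $ < everything):
  sorted[0] = $uvuuvuu  (last char: 'u')
  sorted[1] = u$uvuuvu  (last char: 'u')
  sorted[2] = uu$uvuuv  (last char: 'v')
  sorted[3] = uuvuu$uv  (last char: 'v')
  sorted[4] = uvuu$uvu  (last char: 'u')
  sorted[5] = uvuuvuu$  (last char: '$')
  sorted[6] = vuu$uvuu  (last char: 'u')
  sorted[7] = vuuvuu$u  (last char: 'u')
Last column: uuvvu$uu
Original string S is at sorted index 5

Answer: uuvvu$uu
5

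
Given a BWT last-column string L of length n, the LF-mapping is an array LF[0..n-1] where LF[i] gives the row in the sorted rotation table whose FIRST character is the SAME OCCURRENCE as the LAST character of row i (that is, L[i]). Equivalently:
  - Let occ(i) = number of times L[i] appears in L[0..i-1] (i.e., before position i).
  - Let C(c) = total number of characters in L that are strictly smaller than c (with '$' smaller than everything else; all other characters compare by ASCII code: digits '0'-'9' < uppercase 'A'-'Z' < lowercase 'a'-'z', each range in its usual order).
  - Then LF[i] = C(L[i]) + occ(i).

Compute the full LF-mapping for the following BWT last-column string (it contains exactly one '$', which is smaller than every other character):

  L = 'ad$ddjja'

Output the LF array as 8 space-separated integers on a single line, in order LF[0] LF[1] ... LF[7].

Answer: 1 3 0 4 5 6 7 2

Derivation:
Char counts: '$':1, 'a':2, 'd':3, 'j':2
C (first-col start): C('$')=0, C('a')=1, C('d')=3, C('j')=6
L[0]='a': occ=0, LF[0]=C('a')+0=1+0=1
L[1]='d': occ=0, LF[1]=C('d')+0=3+0=3
L[2]='$': occ=0, LF[2]=C('$')+0=0+0=0
L[3]='d': occ=1, LF[3]=C('d')+1=3+1=4
L[4]='d': occ=2, LF[4]=C('d')+2=3+2=5
L[5]='j': occ=0, LF[5]=C('j')+0=6+0=6
L[6]='j': occ=1, LF[6]=C('j')+1=6+1=7
L[7]='a': occ=1, LF[7]=C('a')+1=1+1=2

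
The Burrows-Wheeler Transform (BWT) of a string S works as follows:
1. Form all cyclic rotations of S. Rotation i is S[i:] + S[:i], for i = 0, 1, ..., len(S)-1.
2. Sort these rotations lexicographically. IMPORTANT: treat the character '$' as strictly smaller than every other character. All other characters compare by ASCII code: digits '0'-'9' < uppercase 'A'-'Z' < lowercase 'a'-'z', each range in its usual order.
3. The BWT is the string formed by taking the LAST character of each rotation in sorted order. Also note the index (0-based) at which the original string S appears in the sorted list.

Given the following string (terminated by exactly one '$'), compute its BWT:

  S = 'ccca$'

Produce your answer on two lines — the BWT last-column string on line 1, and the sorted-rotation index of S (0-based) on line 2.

Answer: accc$
4

Derivation:
All 5 rotations (rotation i = S[i:]+S[:i]):
  rot[0] = ccca$
  rot[1] = cca$c
  rot[2] = ca$cc
  rot[3] = a$ccc
  rot[4] = $ccca
Sorted (with $ < everything):
  sorted[0] = $ccca  (last char: 'a')
  sorted[1] = a$ccc  (last char: 'c')
  sorted[2] = ca$cc  (last char: 'c')
  sorted[3] = cca$c  (last char: 'c')
  sorted[4] = ccca$  (last char: '$')
Last column: accc$
Original string S is at sorted index 4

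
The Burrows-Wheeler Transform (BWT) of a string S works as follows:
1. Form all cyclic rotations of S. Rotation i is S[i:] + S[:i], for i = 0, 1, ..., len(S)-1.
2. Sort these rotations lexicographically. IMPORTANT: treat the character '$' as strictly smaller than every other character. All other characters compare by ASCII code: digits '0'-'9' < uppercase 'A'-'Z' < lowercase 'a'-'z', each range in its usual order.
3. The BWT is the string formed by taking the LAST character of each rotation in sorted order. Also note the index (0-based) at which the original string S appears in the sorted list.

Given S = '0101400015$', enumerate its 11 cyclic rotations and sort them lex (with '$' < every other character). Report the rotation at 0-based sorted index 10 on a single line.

All 11 rotations (rotation i = S[i:]+S[:i]):
  rot[0] = 0101400015$
  rot[1] = 101400015$0
  rot[2] = 01400015$01
  rot[3] = 1400015$010
  rot[4] = 400015$0101
  rot[5] = 00015$01014
  rot[6] = 0015$010140
  rot[7] = 015$0101400
  rot[8] = 15$01014000
  rot[9] = 5$010140001
  rot[10] = $0101400015
Sorted (with $ < everything):
  sorted[0] = $0101400015
  sorted[1] = 00015$01014
  sorted[2] = 0015$010140
  sorted[3] = 0101400015$
  sorted[4] = 01400015$01
  sorted[5] = 015$0101400
  sorted[6] = 101400015$0
  sorted[7] = 1400015$010
  sorted[8] = 15$01014000
  sorted[9] = 400015$0101
  sorted[10] = 5$010140001
sorted[10] = 5$010140001

Answer: 5$010140001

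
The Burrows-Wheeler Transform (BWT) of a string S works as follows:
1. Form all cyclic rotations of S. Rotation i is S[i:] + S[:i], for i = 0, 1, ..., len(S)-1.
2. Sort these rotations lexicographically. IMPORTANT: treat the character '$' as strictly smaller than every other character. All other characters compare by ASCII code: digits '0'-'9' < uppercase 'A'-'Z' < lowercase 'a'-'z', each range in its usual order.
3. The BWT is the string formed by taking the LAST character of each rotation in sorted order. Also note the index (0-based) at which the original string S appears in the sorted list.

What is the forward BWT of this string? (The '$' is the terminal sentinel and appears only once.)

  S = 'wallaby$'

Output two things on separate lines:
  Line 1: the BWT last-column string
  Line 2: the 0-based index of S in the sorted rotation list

All 8 rotations (rotation i = S[i:]+S[:i]):
  rot[0] = wallaby$
  rot[1] = allaby$w
  rot[2] = llaby$wa
  rot[3] = laby$wal
  rot[4] = aby$wall
  rot[5] = by$walla
  rot[6] = y$wallab
  rot[7] = $wallaby
Sorted (with $ < everything):
  sorted[0] = $wallaby  (last char: 'y')
  sorted[1] = aby$wall  (last char: 'l')
  sorted[2] = allaby$w  (last char: 'w')
  sorted[3] = by$walla  (last char: 'a')
  sorted[4] = laby$wal  (last char: 'l')
  sorted[5] = llaby$wa  (last char: 'a')
  sorted[6] = wallaby$  (last char: '$')
  sorted[7] = y$wallab  (last char: 'b')
Last column: ylwala$b
Original string S is at sorted index 6

Answer: ylwala$b
6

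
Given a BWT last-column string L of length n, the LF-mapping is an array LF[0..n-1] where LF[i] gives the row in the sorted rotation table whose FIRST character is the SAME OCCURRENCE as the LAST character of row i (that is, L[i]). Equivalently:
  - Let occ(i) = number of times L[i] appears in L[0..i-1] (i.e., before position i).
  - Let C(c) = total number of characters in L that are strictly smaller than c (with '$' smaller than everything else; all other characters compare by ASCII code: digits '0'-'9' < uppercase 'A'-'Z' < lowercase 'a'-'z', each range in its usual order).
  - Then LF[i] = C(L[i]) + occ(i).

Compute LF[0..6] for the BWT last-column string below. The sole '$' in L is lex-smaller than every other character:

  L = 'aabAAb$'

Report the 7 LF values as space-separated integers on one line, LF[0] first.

Char counts: '$':1, 'A':2, 'a':2, 'b':2
C (first-col start): C('$')=0, C('A')=1, C('a')=3, C('b')=5
L[0]='a': occ=0, LF[0]=C('a')+0=3+0=3
L[1]='a': occ=1, LF[1]=C('a')+1=3+1=4
L[2]='b': occ=0, LF[2]=C('b')+0=5+0=5
L[3]='A': occ=0, LF[3]=C('A')+0=1+0=1
L[4]='A': occ=1, LF[4]=C('A')+1=1+1=2
L[5]='b': occ=1, LF[5]=C('b')+1=5+1=6
L[6]='$': occ=0, LF[6]=C('$')+0=0+0=0

Answer: 3 4 5 1 2 6 0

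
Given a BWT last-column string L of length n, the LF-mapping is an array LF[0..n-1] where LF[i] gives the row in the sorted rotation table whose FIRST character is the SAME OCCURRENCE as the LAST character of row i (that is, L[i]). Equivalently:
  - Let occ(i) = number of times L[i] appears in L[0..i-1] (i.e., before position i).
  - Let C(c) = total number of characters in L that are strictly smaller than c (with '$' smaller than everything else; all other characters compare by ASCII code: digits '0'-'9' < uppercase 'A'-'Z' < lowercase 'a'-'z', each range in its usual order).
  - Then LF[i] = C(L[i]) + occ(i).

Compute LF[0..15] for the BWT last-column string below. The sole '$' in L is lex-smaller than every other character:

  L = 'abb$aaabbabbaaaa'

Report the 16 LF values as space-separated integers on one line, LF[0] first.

Char counts: '$':1, 'a':9, 'b':6
C (first-col start): C('$')=0, C('a')=1, C('b')=10
L[0]='a': occ=0, LF[0]=C('a')+0=1+0=1
L[1]='b': occ=0, LF[1]=C('b')+0=10+0=10
L[2]='b': occ=1, LF[2]=C('b')+1=10+1=11
L[3]='$': occ=0, LF[3]=C('$')+0=0+0=0
L[4]='a': occ=1, LF[4]=C('a')+1=1+1=2
L[5]='a': occ=2, LF[5]=C('a')+2=1+2=3
L[6]='a': occ=3, LF[6]=C('a')+3=1+3=4
L[7]='b': occ=2, LF[7]=C('b')+2=10+2=12
L[8]='b': occ=3, LF[8]=C('b')+3=10+3=13
L[9]='a': occ=4, LF[9]=C('a')+4=1+4=5
L[10]='b': occ=4, LF[10]=C('b')+4=10+4=14
L[11]='b': occ=5, LF[11]=C('b')+5=10+5=15
L[12]='a': occ=5, LF[12]=C('a')+5=1+5=6
L[13]='a': occ=6, LF[13]=C('a')+6=1+6=7
L[14]='a': occ=7, LF[14]=C('a')+7=1+7=8
L[15]='a': occ=8, LF[15]=C('a')+8=1+8=9

Answer: 1 10 11 0 2 3 4 12 13 5 14 15 6 7 8 9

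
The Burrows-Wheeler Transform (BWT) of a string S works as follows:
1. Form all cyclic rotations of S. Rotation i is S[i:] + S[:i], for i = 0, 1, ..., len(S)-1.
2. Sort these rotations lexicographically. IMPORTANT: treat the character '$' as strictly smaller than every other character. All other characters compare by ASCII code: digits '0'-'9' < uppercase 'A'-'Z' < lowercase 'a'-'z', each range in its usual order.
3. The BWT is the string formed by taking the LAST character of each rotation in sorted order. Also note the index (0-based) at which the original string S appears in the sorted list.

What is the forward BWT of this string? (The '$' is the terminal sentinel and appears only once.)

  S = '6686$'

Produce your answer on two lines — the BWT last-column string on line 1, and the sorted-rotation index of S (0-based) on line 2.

All 5 rotations (rotation i = S[i:]+S[:i]):
  rot[0] = 6686$
  rot[1] = 686$6
  rot[2] = 86$66
  rot[3] = 6$668
  rot[4] = $6686
Sorted (with $ < everything):
  sorted[0] = $6686  (last char: '6')
  sorted[1] = 6$668  (last char: '8')
  sorted[2] = 6686$  (last char: '$')
  sorted[3] = 686$6  (last char: '6')
  sorted[4] = 86$66  (last char: '6')
Last column: 68$66
Original string S is at sorted index 2

Answer: 68$66
2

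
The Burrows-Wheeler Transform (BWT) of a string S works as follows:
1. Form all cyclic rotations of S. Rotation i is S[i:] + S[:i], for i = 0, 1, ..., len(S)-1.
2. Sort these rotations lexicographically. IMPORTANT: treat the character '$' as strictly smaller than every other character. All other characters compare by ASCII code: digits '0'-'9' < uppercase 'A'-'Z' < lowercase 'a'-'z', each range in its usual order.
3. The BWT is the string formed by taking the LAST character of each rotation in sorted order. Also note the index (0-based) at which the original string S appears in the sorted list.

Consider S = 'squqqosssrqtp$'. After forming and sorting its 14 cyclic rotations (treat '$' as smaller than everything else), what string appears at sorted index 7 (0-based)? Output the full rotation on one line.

All 14 rotations (rotation i = S[i:]+S[:i]):
  rot[0] = squqqosssrqtp$
  rot[1] = quqqosssrqtp$s
  rot[2] = uqqosssrqtp$sq
  rot[3] = qqosssrqtp$squ
  rot[4] = qosssrqtp$squq
  rot[5] = osssrqtp$squqq
  rot[6] = sssrqtp$squqqo
  rot[7] = ssrqtp$squqqos
  rot[8] = srqtp$squqqoss
  rot[9] = rqtp$squqqosss
  rot[10] = qtp$squqqosssr
  rot[11] = tp$squqqosssrq
  rot[12] = p$squqqosssrqt
  rot[13] = $squqqosssrqtp
Sorted (with $ < everything):
  sorted[0] = $squqqosssrqtp
  sorted[1] = osssrqtp$squqq
  sorted[2] = p$squqqosssrqt
  sorted[3] = qosssrqtp$squq
  sorted[4] = qqosssrqtp$squ
  sorted[5] = qtp$squqqosssr
  sorted[6] = quqqosssrqtp$s
  sorted[7] = rqtp$squqqosss
  sorted[8] = squqqosssrqtp$
  sorted[9] = srqtp$squqqoss
  sorted[10] = ssrqtp$squqqos
  sorted[11] = sssrqtp$squqqo
  sorted[12] = tp$squqqosssrq
  sorted[13] = uqqosssrqtp$sq
sorted[7] = rqtp$squqqosss

Answer: rqtp$squqqosss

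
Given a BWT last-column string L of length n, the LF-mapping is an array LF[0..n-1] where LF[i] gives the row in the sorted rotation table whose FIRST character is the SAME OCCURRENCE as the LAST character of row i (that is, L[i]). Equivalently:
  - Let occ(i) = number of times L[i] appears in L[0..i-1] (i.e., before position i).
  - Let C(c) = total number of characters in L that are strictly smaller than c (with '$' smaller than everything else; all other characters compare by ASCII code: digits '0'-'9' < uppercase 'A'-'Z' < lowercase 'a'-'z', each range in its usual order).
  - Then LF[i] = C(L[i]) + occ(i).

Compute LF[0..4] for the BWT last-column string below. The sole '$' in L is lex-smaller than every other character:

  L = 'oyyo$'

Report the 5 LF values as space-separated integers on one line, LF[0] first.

Answer: 1 3 4 2 0

Derivation:
Char counts: '$':1, 'o':2, 'y':2
C (first-col start): C('$')=0, C('o')=1, C('y')=3
L[0]='o': occ=0, LF[0]=C('o')+0=1+0=1
L[1]='y': occ=0, LF[1]=C('y')+0=3+0=3
L[2]='y': occ=1, LF[2]=C('y')+1=3+1=4
L[3]='o': occ=1, LF[3]=C('o')+1=1+1=2
L[4]='$': occ=0, LF[4]=C('$')+0=0+0=0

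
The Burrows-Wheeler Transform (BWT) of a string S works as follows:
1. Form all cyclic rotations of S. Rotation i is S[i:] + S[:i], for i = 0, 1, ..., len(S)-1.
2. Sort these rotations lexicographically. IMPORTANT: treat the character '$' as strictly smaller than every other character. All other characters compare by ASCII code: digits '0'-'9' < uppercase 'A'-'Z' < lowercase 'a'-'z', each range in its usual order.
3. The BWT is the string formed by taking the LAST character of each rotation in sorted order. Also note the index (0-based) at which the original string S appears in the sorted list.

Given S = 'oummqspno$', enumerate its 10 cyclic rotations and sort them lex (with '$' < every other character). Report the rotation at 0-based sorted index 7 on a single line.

All 10 rotations (rotation i = S[i:]+S[:i]):
  rot[0] = oummqspno$
  rot[1] = ummqspno$o
  rot[2] = mmqspno$ou
  rot[3] = mqspno$oum
  rot[4] = qspno$oumm
  rot[5] = spno$oummq
  rot[6] = pno$oummqs
  rot[7] = no$oummqsp
  rot[8] = o$oummqspn
  rot[9] = $oummqspno
Sorted (with $ < everything):
  sorted[0] = $oummqspno
  sorted[1] = mmqspno$ou
  sorted[2] = mqspno$oum
  sorted[3] = no$oummqsp
  sorted[4] = o$oummqspn
  sorted[5] = oummqspno$
  sorted[6] = pno$oummqs
  sorted[7] = qspno$oumm
  sorted[8] = spno$oummq
  sorted[9] = ummqspno$o
sorted[7] = qspno$oumm

Answer: qspno$oumm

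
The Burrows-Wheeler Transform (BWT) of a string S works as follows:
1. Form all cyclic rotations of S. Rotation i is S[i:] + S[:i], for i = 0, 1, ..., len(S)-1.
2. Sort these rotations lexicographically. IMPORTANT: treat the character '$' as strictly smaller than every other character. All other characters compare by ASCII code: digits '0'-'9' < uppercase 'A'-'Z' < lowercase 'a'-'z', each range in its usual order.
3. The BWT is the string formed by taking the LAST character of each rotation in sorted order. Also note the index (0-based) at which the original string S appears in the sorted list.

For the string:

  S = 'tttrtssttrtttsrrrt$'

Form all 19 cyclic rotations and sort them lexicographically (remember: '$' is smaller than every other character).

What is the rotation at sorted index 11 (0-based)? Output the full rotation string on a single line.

Answer: trtttsrrrt$tttrtsst

Derivation:
All 19 rotations (rotation i = S[i:]+S[:i]):
  rot[0] = tttrtssttrtttsrrrt$
  rot[1] = ttrtssttrtttsrrrt$t
  rot[2] = trtssttrtttsrrrt$tt
  rot[3] = rtssttrtttsrrrt$ttt
  rot[4] = tssttrtttsrrrt$tttr
  rot[5] = ssttrtttsrrrt$tttrt
  rot[6] = sttrtttsrrrt$tttrts
  rot[7] = ttrtttsrrrt$tttrtss
  rot[8] = trtttsrrrt$tttrtsst
  rot[9] = rtttsrrrt$tttrtsstt
  rot[10] = tttsrrrt$tttrtssttr
  rot[11] = ttsrrrt$tttrtssttrt
  rot[12] = tsrrrt$tttrtssttrtt
  rot[13] = srrrt$tttrtssttrttt
  rot[14] = rrrt$tttrtssttrttts
  rot[15] = rrt$tttrtssttrtttsr
  rot[16] = rt$tttrtssttrtttsrr
  rot[17] = t$tttrtssttrtttsrrr
  rot[18] = $tttrtssttrtttsrrrt
Sorted (with $ < everything):
  sorted[0] = $tttrtssttrtttsrrrt
  sorted[1] = rrrt$tttrtssttrttts
  sorted[2] = rrt$tttrtssttrtttsr
  sorted[3] = rt$tttrtssttrtttsrr
  sorted[4] = rtssttrtttsrrrt$ttt
  sorted[5] = rtttsrrrt$tttrtsstt
  sorted[6] = srrrt$tttrtssttrttt
  sorted[7] = ssttrtttsrrrt$tttrt
  sorted[8] = sttrtttsrrrt$tttrts
  sorted[9] = t$tttrtssttrtttsrrr
  sorted[10] = trtssttrtttsrrrt$tt
  sorted[11] = trtttsrrrt$tttrtsst
  sorted[12] = tsrrrt$tttrtssttrtt
  sorted[13] = tssttrtttsrrrt$tttr
  sorted[14] = ttrtssttrtttsrrrt$t
  sorted[15] = ttrtttsrrrt$tttrtss
  sorted[16] = ttsrrrt$tttrtssttrt
  sorted[17] = tttrtssttrtttsrrrt$
  sorted[18] = tttsrrrt$tttrtssttr
sorted[11] = trtttsrrrt$tttrtsst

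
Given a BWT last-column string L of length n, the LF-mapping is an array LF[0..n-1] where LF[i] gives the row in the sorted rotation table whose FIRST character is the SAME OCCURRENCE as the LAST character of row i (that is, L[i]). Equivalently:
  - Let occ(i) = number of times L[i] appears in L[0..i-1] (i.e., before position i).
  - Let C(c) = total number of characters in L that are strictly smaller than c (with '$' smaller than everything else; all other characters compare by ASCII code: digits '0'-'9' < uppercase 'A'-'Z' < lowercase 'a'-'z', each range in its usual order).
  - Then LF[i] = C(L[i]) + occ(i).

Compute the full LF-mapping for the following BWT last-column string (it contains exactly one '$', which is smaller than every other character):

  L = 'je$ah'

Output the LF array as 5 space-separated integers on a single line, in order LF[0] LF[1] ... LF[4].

Answer: 4 2 0 1 3

Derivation:
Char counts: '$':1, 'a':1, 'e':1, 'h':1, 'j':1
C (first-col start): C('$')=0, C('a')=1, C('e')=2, C('h')=3, C('j')=4
L[0]='j': occ=0, LF[0]=C('j')+0=4+0=4
L[1]='e': occ=0, LF[1]=C('e')+0=2+0=2
L[2]='$': occ=0, LF[2]=C('$')+0=0+0=0
L[3]='a': occ=0, LF[3]=C('a')+0=1+0=1
L[4]='h': occ=0, LF[4]=C('h')+0=3+0=3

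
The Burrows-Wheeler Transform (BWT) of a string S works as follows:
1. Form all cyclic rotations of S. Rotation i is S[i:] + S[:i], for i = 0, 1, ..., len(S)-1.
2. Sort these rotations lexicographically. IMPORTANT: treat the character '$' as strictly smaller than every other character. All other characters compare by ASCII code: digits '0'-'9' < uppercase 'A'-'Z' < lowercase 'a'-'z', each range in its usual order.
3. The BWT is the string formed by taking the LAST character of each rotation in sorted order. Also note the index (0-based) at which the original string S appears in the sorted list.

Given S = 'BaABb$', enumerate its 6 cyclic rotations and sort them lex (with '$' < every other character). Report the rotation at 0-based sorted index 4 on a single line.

All 6 rotations (rotation i = S[i:]+S[:i]):
  rot[0] = BaABb$
  rot[1] = aABb$B
  rot[2] = ABb$Ba
  rot[3] = Bb$BaA
  rot[4] = b$BaAB
  rot[5] = $BaABb
Sorted (with $ < everything):
  sorted[0] = $BaABb
  sorted[1] = ABb$Ba
  sorted[2] = BaABb$
  sorted[3] = Bb$BaA
  sorted[4] = aABb$B
  sorted[5] = b$BaAB
sorted[4] = aABb$B

Answer: aABb$B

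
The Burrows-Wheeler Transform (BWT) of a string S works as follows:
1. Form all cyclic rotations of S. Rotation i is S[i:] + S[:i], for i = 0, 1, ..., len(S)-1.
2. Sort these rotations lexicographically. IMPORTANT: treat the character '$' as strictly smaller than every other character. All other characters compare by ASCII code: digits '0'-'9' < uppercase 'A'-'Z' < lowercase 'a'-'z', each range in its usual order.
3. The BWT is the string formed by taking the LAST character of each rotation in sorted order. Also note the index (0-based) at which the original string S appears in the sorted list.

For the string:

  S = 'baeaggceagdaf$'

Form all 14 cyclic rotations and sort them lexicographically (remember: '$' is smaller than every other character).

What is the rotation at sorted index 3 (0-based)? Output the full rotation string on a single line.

All 14 rotations (rotation i = S[i:]+S[:i]):
  rot[0] = baeaggceagdaf$
  rot[1] = aeaggceagdaf$b
  rot[2] = eaggceagdaf$ba
  rot[3] = aggceagdaf$bae
  rot[4] = ggceagdaf$baea
  rot[5] = gceagdaf$baeag
  rot[6] = ceagdaf$baeagg
  rot[7] = eagdaf$baeaggc
  rot[8] = agdaf$baeaggce
  rot[9] = gdaf$baeaggcea
  rot[10] = daf$baeaggceag
  rot[11] = af$baeaggceagd
  rot[12] = f$baeaggceagda
  rot[13] = $baeaggceagdaf
Sorted (with $ < everything):
  sorted[0] = $baeaggceagdaf
  sorted[1] = aeaggceagdaf$b
  sorted[2] = af$baeaggceagd
  sorted[3] = agdaf$baeaggce
  sorted[4] = aggceagdaf$bae
  sorted[5] = baeaggceagdaf$
  sorted[6] = ceagdaf$baeagg
  sorted[7] = daf$baeaggceag
  sorted[8] = eagdaf$baeaggc
  sorted[9] = eaggceagdaf$ba
  sorted[10] = f$baeaggceagda
  sorted[11] = gceagdaf$baeag
  sorted[12] = gdaf$baeaggcea
  sorted[13] = ggceagdaf$baea
sorted[3] = agdaf$baeaggce

Answer: agdaf$baeaggce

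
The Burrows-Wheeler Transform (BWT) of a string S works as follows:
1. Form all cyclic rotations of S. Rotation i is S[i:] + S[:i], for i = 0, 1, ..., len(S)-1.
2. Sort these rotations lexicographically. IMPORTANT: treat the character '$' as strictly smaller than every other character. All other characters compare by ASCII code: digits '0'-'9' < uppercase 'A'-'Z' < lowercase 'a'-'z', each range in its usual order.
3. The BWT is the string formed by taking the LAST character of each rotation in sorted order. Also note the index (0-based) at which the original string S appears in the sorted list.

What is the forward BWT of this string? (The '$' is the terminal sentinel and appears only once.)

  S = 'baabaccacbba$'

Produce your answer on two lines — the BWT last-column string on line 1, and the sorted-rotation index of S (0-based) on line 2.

All 13 rotations (rotation i = S[i:]+S[:i]):
  rot[0] = baabaccacbba$
  rot[1] = aabaccacbba$b
  rot[2] = abaccacbba$ba
  rot[3] = baccacbba$baa
  rot[4] = accacbba$baab
  rot[5] = ccacbba$baaba
  rot[6] = cacbba$baabac
  rot[7] = acbba$baabacc
  rot[8] = cbba$baabacca
  rot[9] = bba$baabaccac
  rot[10] = ba$baabaccacb
  rot[11] = a$baabaccacbb
  rot[12] = $baabaccacbba
Sorted (with $ < everything):
  sorted[0] = $baabaccacbba  (last char: 'a')
  sorted[1] = a$baabaccacbb  (last char: 'b')
  sorted[2] = aabaccacbba$b  (last char: 'b')
  sorted[3] = abaccacbba$ba  (last char: 'a')
  sorted[4] = acbba$baabacc  (last char: 'c')
  sorted[5] = accacbba$baab  (last char: 'b')
  sorted[6] = ba$baabaccacb  (last char: 'b')
  sorted[7] = baabaccacbba$  (last char: '$')
  sorted[8] = baccacbba$baa  (last char: 'a')
  sorted[9] = bba$baabaccac  (last char: 'c')
  sorted[10] = cacbba$baabac  (last char: 'c')
  sorted[11] = cbba$baabacca  (last char: 'a')
  sorted[12] = ccacbba$baaba  (last char: 'a')
Last column: abbacbb$accaa
Original string S is at sorted index 7

Answer: abbacbb$accaa
7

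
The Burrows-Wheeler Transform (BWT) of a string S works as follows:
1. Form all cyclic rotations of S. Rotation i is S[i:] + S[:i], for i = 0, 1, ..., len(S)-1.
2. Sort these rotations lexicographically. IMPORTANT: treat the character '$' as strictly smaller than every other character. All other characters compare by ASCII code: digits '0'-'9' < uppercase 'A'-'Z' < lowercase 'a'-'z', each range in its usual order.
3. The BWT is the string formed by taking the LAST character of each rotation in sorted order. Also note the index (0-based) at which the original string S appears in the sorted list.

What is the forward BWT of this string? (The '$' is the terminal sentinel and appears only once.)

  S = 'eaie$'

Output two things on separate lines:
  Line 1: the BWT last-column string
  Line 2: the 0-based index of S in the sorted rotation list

Answer: eei$a
3

Derivation:
All 5 rotations (rotation i = S[i:]+S[:i]):
  rot[0] = eaie$
  rot[1] = aie$e
  rot[2] = ie$ea
  rot[3] = e$eai
  rot[4] = $eaie
Sorted (with $ < everything):
  sorted[0] = $eaie  (last char: 'e')
  sorted[1] = aie$e  (last char: 'e')
  sorted[2] = e$eai  (last char: 'i')
  sorted[3] = eaie$  (last char: '$')
  sorted[4] = ie$ea  (last char: 'a')
Last column: eei$a
Original string S is at sorted index 3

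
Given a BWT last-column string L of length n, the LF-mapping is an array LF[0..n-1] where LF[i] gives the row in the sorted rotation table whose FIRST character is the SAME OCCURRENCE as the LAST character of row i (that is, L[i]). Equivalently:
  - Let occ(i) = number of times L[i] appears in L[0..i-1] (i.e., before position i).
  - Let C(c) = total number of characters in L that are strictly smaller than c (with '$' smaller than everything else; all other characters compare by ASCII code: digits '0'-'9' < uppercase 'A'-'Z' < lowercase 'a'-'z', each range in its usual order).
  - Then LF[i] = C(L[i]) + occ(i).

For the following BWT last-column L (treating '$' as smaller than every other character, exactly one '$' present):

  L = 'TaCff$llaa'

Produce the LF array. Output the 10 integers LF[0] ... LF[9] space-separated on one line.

Answer: 2 3 1 6 7 0 8 9 4 5

Derivation:
Char counts: '$':1, 'C':1, 'T':1, 'a':3, 'f':2, 'l':2
C (first-col start): C('$')=0, C('C')=1, C('T')=2, C('a')=3, C('f')=6, C('l')=8
L[0]='T': occ=0, LF[0]=C('T')+0=2+0=2
L[1]='a': occ=0, LF[1]=C('a')+0=3+0=3
L[2]='C': occ=0, LF[2]=C('C')+0=1+0=1
L[3]='f': occ=0, LF[3]=C('f')+0=6+0=6
L[4]='f': occ=1, LF[4]=C('f')+1=6+1=7
L[5]='$': occ=0, LF[5]=C('$')+0=0+0=0
L[6]='l': occ=0, LF[6]=C('l')+0=8+0=8
L[7]='l': occ=1, LF[7]=C('l')+1=8+1=9
L[8]='a': occ=1, LF[8]=C('a')+1=3+1=4
L[9]='a': occ=2, LF[9]=C('a')+2=3+2=5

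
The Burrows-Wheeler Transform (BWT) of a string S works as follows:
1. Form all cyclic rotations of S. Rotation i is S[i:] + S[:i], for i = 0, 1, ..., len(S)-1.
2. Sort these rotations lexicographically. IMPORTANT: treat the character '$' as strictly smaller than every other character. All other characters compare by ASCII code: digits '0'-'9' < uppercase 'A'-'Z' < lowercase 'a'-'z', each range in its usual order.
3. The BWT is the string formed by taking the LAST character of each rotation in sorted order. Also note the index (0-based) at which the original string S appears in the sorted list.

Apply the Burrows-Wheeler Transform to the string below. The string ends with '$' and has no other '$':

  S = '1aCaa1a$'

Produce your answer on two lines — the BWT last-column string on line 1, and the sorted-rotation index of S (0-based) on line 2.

Answer: aa$a1a1C
2

Derivation:
All 8 rotations (rotation i = S[i:]+S[:i]):
  rot[0] = 1aCaa1a$
  rot[1] = aCaa1a$1
  rot[2] = Caa1a$1a
  rot[3] = aa1a$1aC
  rot[4] = a1a$1aCa
  rot[5] = 1a$1aCaa
  rot[6] = a$1aCaa1
  rot[7] = $1aCaa1a
Sorted (with $ < everything):
  sorted[0] = $1aCaa1a  (last char: 'a')
  sorted[1] = 1a$1aCaa  (last char: 'a')
  sorted[2] = 1aCaa1a$  (last char: '$')
  sorted[3] = Caa1a$1a  (last char: 'a')
  sorted[4] = a$1aCaa1  (last char: '1')
  sorted[5] = a1a$1aCa  (last char: 'a')
  sorted[6] = aCaa1a$1  (last char: '1')
  sorted[7] = aa1a$1aC  (last char: 'C')
Last column: aa$a1a1C
Original string S is at sorted index 2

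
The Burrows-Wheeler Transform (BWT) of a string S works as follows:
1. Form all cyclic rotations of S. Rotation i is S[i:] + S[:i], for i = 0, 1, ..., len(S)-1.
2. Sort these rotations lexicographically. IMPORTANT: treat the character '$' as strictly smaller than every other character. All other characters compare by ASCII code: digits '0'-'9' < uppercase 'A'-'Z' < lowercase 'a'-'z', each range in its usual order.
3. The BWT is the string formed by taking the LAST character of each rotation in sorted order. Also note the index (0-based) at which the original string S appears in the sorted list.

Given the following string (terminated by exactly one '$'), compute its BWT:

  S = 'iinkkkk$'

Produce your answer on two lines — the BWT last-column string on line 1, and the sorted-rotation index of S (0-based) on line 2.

Answer: k$ikkkni
1

Derivation:
All 8 rotations (rotation i = S[i:]+S[:i]):
  rot[0] = iinkkkk$
  rot[1] = inkkkk$i
  rot[2] = nkkkk$ii
  rot[3] = kkkk$iin
  rot[4] = kkk$iink
  rot[5] = kk$iinkk
  rot[6] = k$iinkkk
  rot[7] = $iinkkkk
Sorted (with $ < everything):
  sorted[0] = $iinkkkk  (last char: 'k')
  sorted[1] = iinkkkk$  (last char: '$')
  sorted[2] = inkkkk$i  (last char: 'i')
  sorted[3] = k$iinkkk  (last char: 'k')
  sorted[4] = kk$iinkk  (last char: 'k')
  sorted[5] = kkk$iink  (last char: 'k')
  sorted[6] = kkkk$iin  (last char: 'n')
  sorted[7] = nkkkk$ii  (last char: 'i')
Last column: k$ikkkni
Original string S is at sorted index 1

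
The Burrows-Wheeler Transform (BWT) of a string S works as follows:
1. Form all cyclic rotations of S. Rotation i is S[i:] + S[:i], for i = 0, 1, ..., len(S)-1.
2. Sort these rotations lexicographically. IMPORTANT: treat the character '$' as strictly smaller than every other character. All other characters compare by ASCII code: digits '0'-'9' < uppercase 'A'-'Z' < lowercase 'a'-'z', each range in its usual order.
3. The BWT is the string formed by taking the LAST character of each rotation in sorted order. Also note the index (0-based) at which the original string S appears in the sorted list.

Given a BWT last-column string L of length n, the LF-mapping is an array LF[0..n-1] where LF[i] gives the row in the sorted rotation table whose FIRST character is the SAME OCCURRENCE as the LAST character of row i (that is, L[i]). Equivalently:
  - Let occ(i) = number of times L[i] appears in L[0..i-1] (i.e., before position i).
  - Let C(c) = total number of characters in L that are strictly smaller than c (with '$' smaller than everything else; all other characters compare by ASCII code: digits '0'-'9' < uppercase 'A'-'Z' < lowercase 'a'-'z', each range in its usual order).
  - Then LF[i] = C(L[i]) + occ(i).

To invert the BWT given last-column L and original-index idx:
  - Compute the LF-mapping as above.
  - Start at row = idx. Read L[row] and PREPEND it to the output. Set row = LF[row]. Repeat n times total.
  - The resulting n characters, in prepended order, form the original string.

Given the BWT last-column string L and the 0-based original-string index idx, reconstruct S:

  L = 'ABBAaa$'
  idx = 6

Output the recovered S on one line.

Answer: aaBABA$

Derivation:
LF mapping: 1 3 4 2 5 6 0
Walk LF starting at row 6, prepending L[row]:
  step 1: row=6, L[6]='$', prepend. Next row=LF[6]=0
  step 2: row=0, L[0]='A', prepend. Next row=LF[0]=1
  step 3: row=1, L[1]='B', prepend. Next row=LF[1]=3
  step 4: row=3, L[3]='A', prepend. Next row=LF[3]=2
  step 5: row=2, L[2]='B', prepend. Next row=LF[2]=4
  step 6: row=4, L[4]='a', prepend. Next row=LF[4]=5
  step 7: row=5, L[5]='a', prepend. Next row=LF[5]=6
Reversed output: aaBABA$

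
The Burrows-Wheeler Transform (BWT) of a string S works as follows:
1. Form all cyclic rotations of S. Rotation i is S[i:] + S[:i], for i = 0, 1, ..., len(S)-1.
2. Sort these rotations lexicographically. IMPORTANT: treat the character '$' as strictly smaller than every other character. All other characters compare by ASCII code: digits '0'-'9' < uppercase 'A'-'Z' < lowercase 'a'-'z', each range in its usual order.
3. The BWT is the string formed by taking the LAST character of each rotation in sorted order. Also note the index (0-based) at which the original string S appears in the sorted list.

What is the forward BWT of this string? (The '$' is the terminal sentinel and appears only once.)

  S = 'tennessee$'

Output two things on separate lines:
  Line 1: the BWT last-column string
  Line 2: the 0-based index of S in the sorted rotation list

Answer: eestnnese$
9

Derivation:
All 10 rotations (rotation i = S[i:]+S[:i]):
  rot[0] = tennessee$
  rot[1] = ennessee$t
  rot[2] = nnessee$te
  rot[3] = nessee$ten
  rot[4] = essee$tenn
  rot[5] = ssee$tenne
  rot[6] = see$tennes
  rot[7] = ee$tenness
  rot[8] = e$tennesse
  rot[9] = $tennessee
Sorted (with $ < everything):
  sorted[0] = $tennessee  (last char: 'e')
  sorted[1] = e$tennesse  (last char: 'e')
  sorted[2] = ee$tenness  (last char: 's')
  sorted[3] = ennessee$t  (last char: 't')
  sorted[4] = essee$tenn  (last char: 'n')
  sorted[5] = nessee$ten  (last char: 'n')
  sorted[6] = nnessee$te  (last char: 'e')
  sorted[7] = see$tennes  (last char: 's')
  sorted[8] = ssee$tenne  (last char: 'e')
  sorted[9] = tennessee$  (last char: '$')
Last column: eestnnese$
Original string S is at sorted index 9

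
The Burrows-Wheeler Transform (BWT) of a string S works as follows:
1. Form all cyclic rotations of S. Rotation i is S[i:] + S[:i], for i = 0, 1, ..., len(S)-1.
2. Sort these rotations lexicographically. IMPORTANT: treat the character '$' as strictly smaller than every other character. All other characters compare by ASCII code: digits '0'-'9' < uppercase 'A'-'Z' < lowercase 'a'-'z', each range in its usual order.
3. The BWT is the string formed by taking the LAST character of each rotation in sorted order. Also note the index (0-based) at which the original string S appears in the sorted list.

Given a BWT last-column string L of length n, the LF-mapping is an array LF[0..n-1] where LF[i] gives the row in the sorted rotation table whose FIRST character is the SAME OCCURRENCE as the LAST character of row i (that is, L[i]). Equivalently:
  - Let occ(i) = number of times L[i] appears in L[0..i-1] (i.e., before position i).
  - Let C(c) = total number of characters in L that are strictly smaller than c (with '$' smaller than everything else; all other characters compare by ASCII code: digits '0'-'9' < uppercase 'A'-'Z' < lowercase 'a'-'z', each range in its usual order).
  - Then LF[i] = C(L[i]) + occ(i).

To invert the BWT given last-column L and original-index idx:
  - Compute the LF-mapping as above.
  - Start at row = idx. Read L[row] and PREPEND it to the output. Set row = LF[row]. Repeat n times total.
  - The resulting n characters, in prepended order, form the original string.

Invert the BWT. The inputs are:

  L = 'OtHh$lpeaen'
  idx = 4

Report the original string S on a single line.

Answer: elephantHO$

Derivation:
LF mapping: 2 10 1 6 0 7 9 4 3 5 8
Walk LF starting at row 4, prepending L[row]:
  step 1: row=4, L[4]='$', prepend. Next row=LF[4]=0
  step 2: row=0, L[0]='O', prepend. Next row=LF[0]=2
  step 3: row=2, L[2]='H', prepend. Next row=LF[2]=1
  step 4: row=1, L[1]='t', prepend. Next row=LF[1]=10
  step 5: row=10, L[10]='n', prepend. Next row=LF[10]=8
  step 6: row=8, L[8]='a', prepend. Next row=LF[8]=3
  step 7: row=3, L[3]='h', prepend. Next row=LF[3]=6
  step 8: row=6, L[6]='p', prepend. Next row=LF[6]=9
  step 9: row=9, L[9]='e', prepend. Next row=LF[9]=5
  step 10: row=5, L[5]='l', prepend. Next row=LF[5]=7
  step 11: row=7, L[7]='e', prepend. Next row=LF[7]=4
Reversed output: elephantHO$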